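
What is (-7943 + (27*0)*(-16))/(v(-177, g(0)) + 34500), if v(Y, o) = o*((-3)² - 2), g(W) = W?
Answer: -7943/34500 ≈ -0.23023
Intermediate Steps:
v(Y, o) = 7*o (v(Y, o) = o*(9 - 2) = o*7 = 7*o)
(-7943 + (27*0)*(-16))/(v(-177, g(0)) + 34500) = (-7943 + (27*0)*(-16))/(7*0 + 34500) = (-7943 + 0*(-16))/(0 + 34500) = (-7943 + 0)/34500 = -7943*1/34500 = -7943/34500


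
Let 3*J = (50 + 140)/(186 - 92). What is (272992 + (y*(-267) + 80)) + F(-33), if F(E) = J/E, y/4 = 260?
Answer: -21441119/4653 ≈ -4608.0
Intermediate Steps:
y = 1040 (y = 4*260 = 1040)
J = 95/141 (J = ((50 + 140)/(186 - 92))/3 = (190/94)/3 = (190*(1/94))/3 = (⅓)*(95/47) = 95/141 ≈ 0.67376)
F(E) = 95/(141*E)
(272992 + (y*(-267) + 80)) + F(-33) = (272992 + (1040*(-267) + 80)) + (95/141)/(-33) = (272992 + (-277680 + 80)) + (95/141)*(-1/33) = (272992 - 277600) - 95/4653 = -4608 - 95/4653 = -21441119/4653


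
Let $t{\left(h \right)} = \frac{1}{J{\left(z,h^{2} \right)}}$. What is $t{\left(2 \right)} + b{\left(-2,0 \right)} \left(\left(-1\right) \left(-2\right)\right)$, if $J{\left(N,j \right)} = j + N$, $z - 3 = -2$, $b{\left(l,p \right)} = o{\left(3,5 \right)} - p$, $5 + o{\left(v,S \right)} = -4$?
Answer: $- \frac{89}{5} \approx -17.8$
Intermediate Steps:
$o{\left(v,S \right)} = -9$ ($o{\left(v,S \right)} = -5 - 4 = -9$)
$b{\left(l,p \right)} = -9 - p$
$z = 1$ ($z = 3 - 2 = 1$)
$J{\left(N,j \right)} = N + j$
$t{\left(h \right)} = \frac{1}{1 + h^{2}}$
$t{\left(2 \right)} + b{\left(-2,0 \right)} \left(\left(-1\right) \left(-2\right)\right) = \frac{1}{1 + 2^{2}} + \left(-9 - 0\right) \left(\left(-1\right) \left(-2\right)\right) = \frac{1}{1 + 4} + \left(-9 + 0\right) 2 = \frac{1}{5} - 18 = - \frac{89}{5}$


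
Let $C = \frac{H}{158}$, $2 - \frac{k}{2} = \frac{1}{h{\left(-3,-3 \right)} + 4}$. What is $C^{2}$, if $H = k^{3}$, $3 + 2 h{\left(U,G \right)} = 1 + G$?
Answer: $\frac{65536}{4549689} \approx 0.014405$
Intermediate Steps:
$h{\left(U,G \right)} = -1 + \frac{G}{2}$ ($h{\left(U,G \right)} = - \frac{3}{2} + \frac{1 + G}{2} = - \frac{3}{2} + \left(\frac{1}{2} + \frac{G}{2}\right) = -1 + \frac{G}{2}$)
$k = \frac{8}{3}$ ($k = 4 - \frac{2}{\left(-1 + \frac{1}{2} \left(-3\right)\right) + 4} = 4 - \frac{2}{\left(-1 - \frac{3}{2}\right) + 4} = 4 - \frac{2}{- \frac{5}{2} + 4} = 4 - \frac{2}{\frac{3}{2}} = 4 - \frac{4}{3} = \frac{8}{3} \approx 2.6667$)
$H = \frac{512}{27}$ ($H = \left(\frac{8}{3}\right)^{3} = \frac{512}{27} \approx 18.963$)
$C = \frac{256}{2133}$ ($C = \frac{512}{27 \cdot 158} = \frac{512}{27} \cdot \frac{1}{158} = \frac{256}{2133} \approx 0.12002$)
$C^{2} = \left(\frac{256}{2133}\right)^{2} = \frac{65536}{4549689}$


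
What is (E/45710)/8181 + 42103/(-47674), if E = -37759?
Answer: -3936591188524/4456964908935 ≈ -0.88324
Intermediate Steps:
(E/45710)/8181 + 42103/(-47674) = -37759/45710/8181 + 42103/(-47674) = -37759*1/45710*(1/8181) + 42103*(-1/47674) = -37759/45710*1/8181 - 42103/47674 = -37759/373953510 - 42103/47674 = -3936591188524/4456964908935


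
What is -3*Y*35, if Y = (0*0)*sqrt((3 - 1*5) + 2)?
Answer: 0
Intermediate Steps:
Y = 0 (Y = 0*sqrt((3 - 5) + 2) = 0*sqrt(-2 + 2) = 0*sqrt(0) = 0*0 = 0)
-3*Y*35 = -3*0*35 = 0*35 = 0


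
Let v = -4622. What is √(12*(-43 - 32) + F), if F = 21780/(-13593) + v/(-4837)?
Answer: I*√432608235320965186/21916447 ≈ 30.011*I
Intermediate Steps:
F = -14174338/21916447 (F = 21780/(-13593) - 4622/(-4837) = 21780*(-1/13593) - 4622*(-1/4837) = -7260/4531 + 4622/4837 = -14174338/21916447 ≈ -0.64674)
√(12*(-43 - 32) + F) = √(12*(-43 - 32) - 14174338/21916447) = √(12*(-75) - 14174338/21916447) = √(-900 - 14174338/21916447) = √(-19738976638/21916447) = I*√432608235320965186/21916447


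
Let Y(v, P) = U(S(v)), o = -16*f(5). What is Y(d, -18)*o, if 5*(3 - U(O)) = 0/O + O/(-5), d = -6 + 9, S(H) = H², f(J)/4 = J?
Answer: -5376/5 ≈ -1075.2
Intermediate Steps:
f(J) = 4*J
o = -320 (o = -64*5 = -16*20 = -320)
d = 3
U(O) = 3 + O/25 (U(O) = 3 - (0/O + O/(-5))/5 = 3 - (0 + O*(-⅕))/5 = 3 - (0 - O/5)/5 = 3 - (-1)*O/25 = 3 + O/25)
Y(v, P) = 3 + v²/25
Y(d, -18)*o = (3 + (1/25)*3²)*(-320) = (3 + (1/25)*9)*(-320) = (3 + 9/25)*(-320) = (84/25)*(-320) = -5376/5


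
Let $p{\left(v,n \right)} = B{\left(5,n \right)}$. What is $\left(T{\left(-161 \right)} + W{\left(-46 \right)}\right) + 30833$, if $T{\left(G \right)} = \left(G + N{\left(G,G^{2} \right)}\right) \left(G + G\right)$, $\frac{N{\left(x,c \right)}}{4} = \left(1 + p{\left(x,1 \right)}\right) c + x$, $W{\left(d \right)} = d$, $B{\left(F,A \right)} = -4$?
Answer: $100448741$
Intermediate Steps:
$p{\left(v,n \right)} = -4$
$N{\left(x,c \right)} = - 12 c + 4 x$ ($N{\left(x,c \right)} = 4 \left(\left(1 - 4\right) c + x\right) = 4 \left(- 3 c + x\right) = 4 \left(x - 3 c\right) = - 12 c + 4 x$)
$T{\left(G \right)} = 2 G \left(- 12 G^{2} + 5 G\right)$ ($T{\left(G \right)} = \left(G - \left(- 4 G + 12 G^{2}\right)\right) \left(G + G\right) = \left(- 12 G^{2} + 5 G\right) 2 G = 2 G \left(- 12 G^{2} + 5 G\right)$)
$\left(T{\left(-161 \right)} + W{\left(-46 \right)}\right) + 30833 = \left(\left(-161\right)^{2} \left(10 - -3864\right) - 46\right) + 30833 = \left(25921 \left(10 + 3864\right) - 46\right) + 30833 = \left(25921 \cdot 3874 - 46\right) + 30833 = \left(100417954 - 46\right) + 30833 = 100417908 + 30833 = 100448741$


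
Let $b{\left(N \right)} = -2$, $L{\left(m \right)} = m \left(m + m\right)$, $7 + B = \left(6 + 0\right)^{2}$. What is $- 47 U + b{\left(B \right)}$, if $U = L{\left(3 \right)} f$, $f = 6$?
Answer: $-5078$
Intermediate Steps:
$B = 29$ ($B = -7 + \left(6 + 0\right)^{2} = -7 + 6^{2} = -7 + 36 = 29$)
$L{\left(m \right)} = 2 m^{2}$ ($L{\left(m \right)} = m 2 m = 2 m^{2}$)
$U = 108$ ($U = 2 \cdot 3^{2} \cdot 6 = 2 \cdot 9 \cdot 6 = 18 \cdot 6 = 108$)
$- 47 U + b{\left(B \right)} = \left(-47\right) 108 - 2 = -5076 - 2 = -5078$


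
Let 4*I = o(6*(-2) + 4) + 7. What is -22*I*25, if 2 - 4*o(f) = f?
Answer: -5225/4 ≈ -1306.3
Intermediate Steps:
o(f) = 1/2 - f/4
I = 19/8 (I = ((1/2 - (6*(-2) + 4)/4) + 7)/4 = ((1/2 - (-12 + 4)/4) + 7)/4 = ((1/2 - 1/4*(-8)) + 7)/4 = ((1/2 + 2) + 7)/4 = (5/2 + 7)/4 = (1/4)*(19/2) = 19/8 ≈ 2.3750)
-22*I*25 = -22*19/8*25 = -209/4*25 = -5225/4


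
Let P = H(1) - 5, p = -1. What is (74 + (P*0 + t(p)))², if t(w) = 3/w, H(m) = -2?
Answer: 5041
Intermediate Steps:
P = -7 (P = -2 - 5 = -7)
(74 + (P*0 + t(p)))² = (74 + (-7*0 + 3/(-1)))² = (74 + (0 + 3*(-1)))² = (74 + (0 - 3))² = (74 - 3)² = 71² = 5041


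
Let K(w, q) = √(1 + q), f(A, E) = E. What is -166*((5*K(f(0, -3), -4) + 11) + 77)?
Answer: -14608 - 830*I*√3 ≈ -14608.0 - 1437.6*I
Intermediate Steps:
-166*((5*K(f(0, -3), -4) + 11) + 77) = -166*((5*√(1 - 4) + 11) + 77) = -166*((5*√(-3) + 11) + 77) = -166*((5*(I*√3) + 11) + 77) = -166*((5*I*√3 + 11) + 77) = -166*((11 + 5*I*√3) + 77) = -166*(88 + 5*I*√3) = -14608 - 830*I*√3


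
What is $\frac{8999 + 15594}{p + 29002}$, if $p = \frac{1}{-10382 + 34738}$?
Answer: $\frac{598987108}{706372713} \approx 0.84798$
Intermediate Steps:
$p = \frac{1}{24356} \approx 4.1058 \cdot 10^{-5}$
$\frac{8999 + 15594}{p + 29002} = \frac{8999 + 15594}{\frac{1}{24356} + 29002} = \frac{24593}{\frac{706372713}{24356}} = 24593 \cdot \frac{24356}{706372713} = \frac{598987108}{706372713}$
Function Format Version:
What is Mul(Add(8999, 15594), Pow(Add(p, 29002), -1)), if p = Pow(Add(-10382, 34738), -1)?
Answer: Rational(598987108, 706372713) ≈ 0.84798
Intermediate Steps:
p = Rational(1, 24356) (p = Pow(24356, -1) = Rational(1, 24356) ≈ 4.1058e-5)
Mul(Add(8999, 15594), Pow(Add(p, 29002), -1)) = Mul(Add(8999, 15594), Pow(Add(Rational(1, 24356), 29002), -1)) = Mul(24593, Pow(Rational(706372713, 24356), -1)) = Mul(24593, Rational(24356, 706372713)) = Rational(598987108, 706372713)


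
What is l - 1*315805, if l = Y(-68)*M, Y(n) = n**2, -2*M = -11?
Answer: -290373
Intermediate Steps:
M = 11/2 (M = -1/2*(-11) = 11/2 ≈ 5.5000)
l = 25432 (l = (-68)**2*(11/2) = 4624*(11/2) = 25432)
l - 1*315805 = 25432 - 1*315805 = 25432 - 315805 = -290373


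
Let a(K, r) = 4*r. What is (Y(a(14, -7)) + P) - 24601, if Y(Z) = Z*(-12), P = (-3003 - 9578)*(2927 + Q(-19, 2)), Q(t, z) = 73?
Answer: -37767265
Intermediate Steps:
P = -37743000 (P = (-3003 - 9578)*(2927 + 73) = -12581*3000 = -37743000)
Y(Z) = -12*Z
(Y(a(14, -7)) + P) - 24601 = (-48*(-7) - 37743000) - 24601 = (-12*(-28) - 37743000) - 24601 = (336 - 37743000) - 24601 = -37742664 - 24601 = -37767265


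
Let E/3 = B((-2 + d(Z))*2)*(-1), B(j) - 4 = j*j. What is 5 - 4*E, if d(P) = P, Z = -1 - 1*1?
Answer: 821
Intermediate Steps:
Z = -2 (Z = -1 - 1 = -2)
B(j) = 4 + j² (B(j) = 4 + j*j = 4 + j²)
E = -204 (E = 3*((4 + ((-2 - 2)*2)²)*(-1)) = 3*((4 + (-4*2)²)*(-1)) = 3*((4 + (-8)²)*(-1)) = 3*((4 + 64)*(-1)) = 3*(68*(-1)) = 3*(-68) = -204)
5 - 4*E = 5 - 4*(-204) = 5 + 816 = 821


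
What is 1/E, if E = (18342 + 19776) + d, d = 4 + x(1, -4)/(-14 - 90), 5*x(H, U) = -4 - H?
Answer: 104/3964689 ≈ 2.6232e-5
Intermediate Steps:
x(H, U) = -⅘ - H/5 (x(H, U) = (-4 - H)/5 = -⅘ - H/5)
d = 417/104 (d = 4 + (-⅘ - ⅕*1)/(-14 - 90) = 4 + (-⅘ - ⅕)/(-104) = 4 - 1/104*(-1) = 4 + 1/104 = 417/104 ≈ 4.0096)
E = 3964689/104 (E = (18342 + 19776) + 417/104 = 38118 + 417/104 = 3964689/104 ≈ 38122.)
1/E = 1/(3964689/104) = 104/3964689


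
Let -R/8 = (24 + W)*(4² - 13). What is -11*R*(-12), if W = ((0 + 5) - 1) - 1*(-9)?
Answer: -117216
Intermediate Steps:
W = 13 (W = (5 - 1) + 9 = 4 + 9 = 13)
R = -888 (R = -8*(24 + 13)*(4² - 13) = -296*(16 - 13) = -296*3 = -8*111 = -888)
-11*R*(-12) = -11*(-888)*(-12) = 9768*(-12) = -117216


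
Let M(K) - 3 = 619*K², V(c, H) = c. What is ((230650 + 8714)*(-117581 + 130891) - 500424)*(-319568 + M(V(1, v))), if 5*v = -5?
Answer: -1015981565245536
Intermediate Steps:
v = -1 (v = (⅕)*(-5) = -1)
M(K) = 3 + 619*K²
((230650 + 8714)*(-117581 + 130891) - 500424)*(-319568 + M(V(1, v))) = ((230650 + 8714)*(-117581 + 130891) - 500424)*(-319568 + (3 + 619*1²)) = (239364*13310 - 500424)*(-319568 + (3 + 619*1)) = (3185934840 - 500424)*(-319568 + (3 + 619)) = 3185434416*(-319568 + 622) = 3185434416*(-318946) = -1015981565245536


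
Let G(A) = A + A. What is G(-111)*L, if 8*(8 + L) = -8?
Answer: 1998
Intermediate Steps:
G(A) = 2*A
L = -9 (L = -8 + (1/8)*(-8) = -8 - 1 = -9)
G(-111)*L = (2*(-111))*(-9) = -222*(-9) = 1998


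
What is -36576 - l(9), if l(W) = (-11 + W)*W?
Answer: -36558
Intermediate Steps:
l(W) = W*(-11 + W)
-36576 - l(9) = -36576 - 9*(-11 + 9) = -36576 - 9*(-2) = -36576 - 1*(-18) = -36576 + 18 = -36558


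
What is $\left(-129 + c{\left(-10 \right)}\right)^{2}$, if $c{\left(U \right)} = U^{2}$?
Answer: $841$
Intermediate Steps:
$\left(-129 + c{\left(-10 \right)}\right)^{2} = \left(-129 + \left(-10\right)^{2}\right)^{2} = \left(-129 + 100\right)^{2} = \left(-29\right)^{2} = 841$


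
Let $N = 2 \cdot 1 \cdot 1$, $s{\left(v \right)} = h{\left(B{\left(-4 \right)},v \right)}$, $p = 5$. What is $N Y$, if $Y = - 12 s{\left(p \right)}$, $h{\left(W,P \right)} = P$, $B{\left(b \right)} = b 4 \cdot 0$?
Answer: $-120$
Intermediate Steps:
$B{\left(b \right)} = 0$ ($B{\left(b \right)} = 4 b 0 = 0$)
$s{\left(v \right)} = v$
$Y = -60$ ($Y = \left(-12\right) 5 = -60$)
$N = 2$ ($N = 2 \cdot 1 = 2$)
$N Y = 2 \left(-60\right) = -120$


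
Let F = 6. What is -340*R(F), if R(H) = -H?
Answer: 2040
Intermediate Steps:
-340*R(F) = -(-340)*6 = -340*(-6) = 2040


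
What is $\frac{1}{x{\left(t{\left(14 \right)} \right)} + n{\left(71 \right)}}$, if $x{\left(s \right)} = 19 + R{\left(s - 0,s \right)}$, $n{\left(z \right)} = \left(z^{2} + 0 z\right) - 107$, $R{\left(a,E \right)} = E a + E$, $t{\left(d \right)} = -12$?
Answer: $\frac{1}{5085} \approx 0.00019666$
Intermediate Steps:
$R{\left(a,E \right)} = E + E a$
$n{\left(z \right)} = -107 + z^{2}$ ($n{\left(z \right)} = \left(z^{2} + 0\right) - 107 = z^{2} - 107 = -107 + z^{2}$)
$x{\left(s \right)} = 19 + s \left(1 + s\right)$ ($x{\left(s \right)} = 19 + s \left(1 + \left(s - 0\right)\right) = 19 + s \left(1 + \left(s + 0\right)\right) = 19 + s \left(1 + s\right)$)
$\frac{1}{x{\left(t{\left(14 \right)} \right)} + n{\left(71 \right)}} = \frac{1}{\left(19 - 12 \left(1 - 12\right)\right) - \left(107 - 71^{2}\right)} = \frac{1}{\left(19 - -132\right) + \left(-107 + 5041\right)} = \frac{1}{\left(19 + 132\right) + 4934} = \frac{1}{151 + 4934} = \frac{1}{5085}$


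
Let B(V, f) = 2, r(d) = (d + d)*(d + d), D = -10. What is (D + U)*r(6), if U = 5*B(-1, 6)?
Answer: 0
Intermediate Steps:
r(d) = 4*d² (r(d) = (2*d)*(2*d) = 4*d²)
U = 10 (U = 5*2 = 10)
(D + U)*r(6) = (-10 + 10)*(4*6²) = 0*(4*36) = 0*144 = 0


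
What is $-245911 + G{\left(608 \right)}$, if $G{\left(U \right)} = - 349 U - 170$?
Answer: $-458273$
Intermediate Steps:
$G{\left(U \right)} = -170 - 349 U$
$-245911 + G{\left(608 \right)} = -245911 - 212362 = -458273$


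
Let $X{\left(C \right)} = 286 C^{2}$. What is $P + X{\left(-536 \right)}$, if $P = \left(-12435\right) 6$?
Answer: $82092046$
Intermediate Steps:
$P = -74610$
$P + X{\left(-536 \right)} = -74610 + 286 \left(-536\right)^{2} = -74610 + 286 \cdot 287296 = -74610 + 82166656 = 82092046$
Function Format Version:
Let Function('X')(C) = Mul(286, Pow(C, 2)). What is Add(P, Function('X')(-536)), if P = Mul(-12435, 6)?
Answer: 82092046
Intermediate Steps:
P = -74610
Add(P, Function('X')(-536)) = Add(-74610, Mul(286, Pow(-536, 2))) = Add(-74610, Mul(286, 287296)) = Add(-74610, 82166656) = 82092046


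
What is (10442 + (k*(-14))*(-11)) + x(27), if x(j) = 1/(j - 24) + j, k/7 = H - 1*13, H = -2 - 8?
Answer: -42974/3 ≈ -14325.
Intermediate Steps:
H = -10
k = -161 (k = 7*(-10 - 1*13) = 7*(-10 - 13) = 7*(-23) = -161)
x(j) = j + 1/(-24 + j) (x(j) = 1/(-24 + j) + j = j + 1/(-24 + j))
(10442 + (k*(-14))*(-11)) + x(27) = (10442 - 161*(-14)*(-11)) + (1 + 27**2 - 24*27)/(-24 + 27) = (10442 + 2254*(-11)) + (1 + 729 - 648)/3 = (10442 - 24794) + (1/3)*82 = -14352 + 82/3 = -42974/3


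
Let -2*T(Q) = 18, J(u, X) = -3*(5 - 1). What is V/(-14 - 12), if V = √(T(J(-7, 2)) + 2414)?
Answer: -√2405/26 ≈ -1.8862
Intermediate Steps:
J(u, X) = -12 (J(u, X) = -3*4 = -12)
T(Q) = -9 (T(Q) = -½*18 = -9)
V = √2405 (V = √(-9 + 2414) = √2405 ≈ 49.041)
V/(-14 - 12) = √2405/(-14 - 12) = √2405/(-26) = -√2405/26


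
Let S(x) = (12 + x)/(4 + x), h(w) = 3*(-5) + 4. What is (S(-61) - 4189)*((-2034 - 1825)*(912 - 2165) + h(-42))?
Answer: -384768658928/19 ≈ -2.0251e+10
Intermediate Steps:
h(w) = -11 (h(w) = -15 + 4 = -11)
S(x) = (12 + x)/(4 + x)
(S(-61) - 4189)*((-2034 - 1825)*(912 - 2165) + h(-42)) = ((12 - 61)/(4 - 61) - 4189)*((-2034 - 1825)*(912 - 2165) - 11) = (-49/(-57) - 4189)*(-3859*(-1253) - 11) = (-1/57*(-49) - 4189)*(4835327 - 11) = (49/57 - 4189)*4835316 = -238724/57*4835316 = -384768658928/19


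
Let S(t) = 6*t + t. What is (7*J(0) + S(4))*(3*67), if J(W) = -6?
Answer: -2814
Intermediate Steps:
S(t) = 7*t
(7*J(0) + S(4))*(3*67) = (7*(-6) + 7*4)*(3*67) = (-42 + 28)*201 = -14*201 = -2814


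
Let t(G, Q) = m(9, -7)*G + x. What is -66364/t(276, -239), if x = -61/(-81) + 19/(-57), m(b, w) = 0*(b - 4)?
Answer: -2687742/17 ≈ -1.5810e+5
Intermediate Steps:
m(b, w) = 0 (m(b, w) = 0*(-4 + b) = 0)
x = 34/81 (x = -61*(-1/81) + 19*(-1/57) = 61/81 - ⅓ = 34/81 ≈ 0.41975)
t(G, Q) = 34/81 (t(G, Q) = 0*G + 34/81 = 0 + 34/81 = 34/81)
-66364/t(276, -239) = -66364/34/81 = -66364*81/34 = -2687742/17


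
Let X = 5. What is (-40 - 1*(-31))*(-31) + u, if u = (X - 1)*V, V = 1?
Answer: 283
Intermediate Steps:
u = 4 (u = (5 - 1)*1 = 4*1 = 4)
(-40 - 1*(-31))*(-31) + u = (-40 - 1*(-31))*(-31) + 4 = (-40 + 31)*(-31) + 4 = -9*(-31) + 4 = 279 + 4 = 283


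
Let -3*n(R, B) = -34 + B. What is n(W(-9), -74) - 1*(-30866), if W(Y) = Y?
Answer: 30902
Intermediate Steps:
n(R, B) = 34/3 - B/3 (n(R, B) = -(-34 + B)/3 = 34/3 - B/3)
n(W(-9), -74) - 1*(-30866) = (34/3 - 1/3*(-74)) - 1*(-30866) = (34/3 + 74/3) + 30866 = 36 + 30866 = 30902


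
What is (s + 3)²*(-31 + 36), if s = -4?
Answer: 5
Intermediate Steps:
(s + 3)²*(-31 + 36) = (-4 + 3)²*(-31 + 36) = (-1)²*5 = 1*5 = 5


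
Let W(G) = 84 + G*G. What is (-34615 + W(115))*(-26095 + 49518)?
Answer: -499050438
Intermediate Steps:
W(G) = 84 + G²
(-34615 + W(115))*(-26095 + 49518) = (-34615 + (84 + 115²))*(-26095 + 49518) = (-34615 + (84 + 13225))*23423 = (-34615 + 13309)*23423 = -21306*23423 = -499050438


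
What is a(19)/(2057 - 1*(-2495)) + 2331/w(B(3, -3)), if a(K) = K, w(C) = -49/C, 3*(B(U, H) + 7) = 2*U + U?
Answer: 6063397/31864 ≈ 190.29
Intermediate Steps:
B(U, H) = -7 + U (B(U, H) = -7 + (2*U + U)/3 = -7 + (3*U)/3 = -7 + U)
a(19)/(2057 - 1*(-2495)) + 2331/w(B(3, -3)) = 19/(2057 - 1*(-2495)) + 2331/((-49/(-7 + 3))) = 19/(2057 + 2495) + 2331/((-49/(-4))) = 19/4552 + 2331/((-49*(-¼))) = 19*(1/4552) + 2331/(49/4) = 19/4552 + 2331*(4/49) = 19/4552 + 1332/7 = 6063397/31864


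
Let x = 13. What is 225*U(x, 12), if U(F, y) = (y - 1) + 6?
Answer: 3825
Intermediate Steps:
U(F, y) = 5 + y (U(F, y) = (-1 + y) + 6 = 5 + y)
225*U(x, 12) = 225*(5 + 12) = 225*17 = 3825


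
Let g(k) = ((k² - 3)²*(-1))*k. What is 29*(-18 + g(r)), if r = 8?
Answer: -863794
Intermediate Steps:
g(k) = -k*(-3 + k²)² (g(k) = ((-3 + k²)²*(-1))*k = (-(-3 + k²)²)*k = -k*(-3 + k²)²)
29*(-18 + g(r)) = 29*(-18 - 1*8*(-3 + 8²)²) = 29*(-18 - 1*8*(-3 + 64)²) = 29*(-18 - 1*8*61²) = 29*(-18 - 1*8*3721) = 29*(-18 - 29768) = 29*(-29786) = -863794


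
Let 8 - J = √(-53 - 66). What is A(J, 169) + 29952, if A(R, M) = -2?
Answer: 29950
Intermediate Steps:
J = 8 - I*√119 (J = 8 - √(-53 - 66) = 8 - √(-119) = 8 - I*√119 ≈ 8.0 - 10.909*I)
A(J, 169) + 29952 = -2 + 29952 = 29950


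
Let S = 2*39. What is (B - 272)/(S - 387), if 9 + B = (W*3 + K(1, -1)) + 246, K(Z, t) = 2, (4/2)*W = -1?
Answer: 23/206 ≈ 0.11165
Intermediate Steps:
S = 78
W = -½ (W = (½)*(-1) = -½ ≈ -0.50000)
B = 475/2 (B = -9 + ((-½*3 + 2) + 246) = -9 + ((-3/2 + 2) + 246) = -9 + (½ + 246) = -9 + 493/2 = 475/2 ≈ 237.50)
(B - 272)/(S - 387) = (475/2 - 272)/(78 - 387) = -69/2/(-309) = -69/2*(-1/309) = 23/206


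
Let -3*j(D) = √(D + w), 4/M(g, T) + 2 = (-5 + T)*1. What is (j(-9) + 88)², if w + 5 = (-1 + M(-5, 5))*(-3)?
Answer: (264 - I*√5)²/9 ≈ 7743.4 - 131.18*I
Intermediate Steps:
M(g, T) = 4/(-7 + T) (M(g, T) = 4/(-2 + (-5 + T)*1) = 4/(-2 + (-5 + T)) = 4/(-7 + T))
w = 4 (w = -5 + (-1 + 4/(-7 + 5))*(-3) = -5 + (-1 + 4/(-2))*(-3) = -5 + (-1 + 4*(-½))*(-3) = -5 + (-1 - 2)*(-3) = -5 - 3*(-3) = -5 + 9 = 4)
j(D) = -√(4 + D)/3 (j(D) = -√(D + 4)/3 = -√(4 + D)/3)
(j(-9) + 88)² = (-√(4 - 9)/3 + 88)² = (-I*√5/3 + 88)² = (88 - I*√5/3)²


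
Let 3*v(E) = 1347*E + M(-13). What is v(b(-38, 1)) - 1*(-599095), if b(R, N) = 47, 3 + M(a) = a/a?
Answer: 1860592/3 ≈ 6.2020e+5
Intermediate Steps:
M(a) = -2 (M(a) = -3 + a/a = -3 + 1 = -2)
v(E) = -2/3 + 449*E (v(E) = (1347*E - 2)/3 = (-2 + 1347*E)/3 = -2/3 + 449*E)
v(b(-38, 1)) - 1*(-599095) = (-2/3 + 449*47) - 1*(-599095) = (-2/3 + 21103) + 599095 = 63307/3 + 599095 = 1860592/3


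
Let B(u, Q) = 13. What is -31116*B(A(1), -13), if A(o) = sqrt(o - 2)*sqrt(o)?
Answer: -404508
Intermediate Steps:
A(o) = sqrt(o)*sqrt(-2 + o) (A(o) = sqrt(-2 + o)*sqrt(o) = sqrt(o)*sqrt(-2 + o))
-31116*B(A(1), -13) = -31116*13 = -404508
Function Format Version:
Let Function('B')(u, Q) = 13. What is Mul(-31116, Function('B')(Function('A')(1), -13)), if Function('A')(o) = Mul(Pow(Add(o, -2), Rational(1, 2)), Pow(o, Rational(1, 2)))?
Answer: -404508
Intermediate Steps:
Function('A')(o) = Mul(Pow(o, Rational(1, 2)), Pow(Add(-2, o), Rational(1, 2))) (Function('A')(o) = Mul(Pow(Add(-2, o), Rational(1, 2)), Pow(o, Rational(1, 2))) = Mul(Pow(o, Rational(1, 2)), Pow(Add(-2, o), Rational(1, 2))))
Mul(-31116, Function('B')(Function('A')(1), -13)) = Mul(-31116, 13) = -404508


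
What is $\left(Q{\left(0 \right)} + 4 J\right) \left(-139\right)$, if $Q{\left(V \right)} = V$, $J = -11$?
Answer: $6116$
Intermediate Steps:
$\left(Q{\left(0 \right)} + 4 J\right) \left(-139\right) = \left(0 + 4 \left(-11\right)\right) \left(-139\right) = \left(0 - 44\right) \left(-139\right) = \left(-44\right) \left(-139\right) = 6116$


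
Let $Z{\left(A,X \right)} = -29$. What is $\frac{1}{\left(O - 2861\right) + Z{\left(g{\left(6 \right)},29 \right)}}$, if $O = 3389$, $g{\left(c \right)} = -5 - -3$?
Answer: $\frac{1}{499} \approx 0.002004$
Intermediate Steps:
$g{\left(c \right)} = -2$ ($g{\left(c \right)} = -5 + 3 = -2$)
$\frac{1}{\left(O - 2861\right) + Z{\left(g{\left(6 \right)},29 \right)}} = \frac{1}{\left(3389 - 2861\right) - 29} = \frac{1}{528 - 29} = \frac{1}{499}$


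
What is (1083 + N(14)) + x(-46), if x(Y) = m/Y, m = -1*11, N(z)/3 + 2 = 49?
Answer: 56315/46 ≈ 1224.2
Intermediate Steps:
N(z) = 141 (N(z) = -6 + 3*49 = -6 + 147 = 141)
m = -11
x(Y) = -11/Y
(1083 + N(14)) + x(-46) = (1083 + 141) - 11/(-46) = 1224 - 11*(-1/46) = 1224 + 11/46 = 56315/46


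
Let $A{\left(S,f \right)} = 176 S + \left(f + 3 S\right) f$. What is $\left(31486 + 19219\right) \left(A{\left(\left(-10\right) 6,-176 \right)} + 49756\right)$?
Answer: $5164405660$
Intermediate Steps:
$A{\left(S,f \right)} = 176 S + f \left(f + 3 S\right)$
$\left(31486 + 19219\right) \left(A{\left(\left(-10\right) 6,-176 \right)} + 49756\right) = \left(31486 + 19219\right) \left(\left(\left(-176\right)^{2} + 176 \left(\left(-10\right) 6\right) + 3 \left(\left(-10\right) 6\right) \left(-176\right)\right) + 49756\right) = 50705 \left(\left(30976 + 176 \left(-60\right) + 3 \left(-60\right) \left(-176\right)\right) + 49756\right) = 50705 \left(\left(30976 - 10560 + 31680\right) + 49756\right) = 50705 \left(52096 + 49756\right) = 50705 \cdot 101852 = 5164405660$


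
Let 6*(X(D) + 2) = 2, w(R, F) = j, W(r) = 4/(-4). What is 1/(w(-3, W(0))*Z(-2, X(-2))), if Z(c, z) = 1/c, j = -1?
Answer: 2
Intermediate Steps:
W(r) = -1 (W(r) = 4*(-1/4) = -1)
w(R, F) = -1
X(D) = -5/3 (X(D) = -2 + (1/6)*2 = -2 + 1/3 = -5/3)
1/(w(-3, W(0))*Z(-2, X(-2))) = 1/(-1/(-2)) = 1/(-1*(-1/2)) = 1/(1/2) = 2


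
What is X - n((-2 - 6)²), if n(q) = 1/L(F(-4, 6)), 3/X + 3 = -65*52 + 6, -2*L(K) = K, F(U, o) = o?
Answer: 3368/10131 ≈ 0.33245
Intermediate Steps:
L(K) = -K/2
X = -3/3377 (X = 3/(-3 + (-65*52 + 6)) = 3/(-3 + (-3380 + 6)) = 3/(-3 - 3374) = 3/(-3377) = 3*(-1/3377) = -3/3377 ≈ -0.00088836)
n(q) = -⅓ (n(q) = 1/(-½*6) = 1/(-3) = -⅓)
X - n((-2 - 6)²) = -3/3377 - 1*(-⅓) = -3/3377 + ⅓ = 3368/10131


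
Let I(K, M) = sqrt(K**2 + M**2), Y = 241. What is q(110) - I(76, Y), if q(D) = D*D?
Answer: 12100 - sqrt(63857) ≈ 11847.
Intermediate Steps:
q(D) = D**2
q(110) - I(76, Y) = 110**2 - sqrt(76**2 + 241**2) = 12100 - sqrt(5776 + 58081) = 12100 - sqrt(63857)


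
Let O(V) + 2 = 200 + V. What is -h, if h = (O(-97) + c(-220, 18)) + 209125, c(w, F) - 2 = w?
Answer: -209008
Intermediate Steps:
O(V) = 198 + V (O(V) = -2 + (200 + V) = 198 + V)
c(w, F) = 2 + w
h = 209008 (h = ((198 - 97) + (2 - 220)) + 209125 = (101 - 218) + 209125 = -117 + 209125 = 209008)
-h = -1*209008 = -209008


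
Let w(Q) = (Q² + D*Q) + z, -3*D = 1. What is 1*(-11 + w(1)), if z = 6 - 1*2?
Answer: -19/3 ≈ -6.3333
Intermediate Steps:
D = -⅓ (D = -⅓*1 = -⅓ ≈ -0.33333)
z = 4 (z = 6 - 2 = 4)
w(Q) = 4 + Q² - Q/3 (w(Q) = (Q² - Q/3) + 4 = 4 + Q² - Q/3)
1*(-11 + w(1)) = 1*(-11 + (4 + 1² - ⅓*1)) = 1*(-11 + (4 + 1 - ⅓)) = 1*(-11 + 14/3) = 1*(-19/3) = -19/3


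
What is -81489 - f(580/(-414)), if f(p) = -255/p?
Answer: -4736919/58 ≈ -81671.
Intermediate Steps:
-81489 - f(580/(-414)) = -81489 - (-255)/(580/(-414)) = -81489 - (-255)/(580*(-1/414)) = -81489 - (-255)/(-290/207) = -81489 - (-255)*(-207)/290 = -81489 - 1*10557/58 = -81489 - 10557/58 = -4736919/58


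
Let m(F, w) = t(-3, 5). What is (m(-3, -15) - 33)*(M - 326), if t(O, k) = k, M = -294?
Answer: 17360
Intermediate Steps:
m(F, w) = 5
(m(-3, -15) - 33)*(M - 326) = (5 - 33)*(-294 - 326) = -28*(-620) = 17360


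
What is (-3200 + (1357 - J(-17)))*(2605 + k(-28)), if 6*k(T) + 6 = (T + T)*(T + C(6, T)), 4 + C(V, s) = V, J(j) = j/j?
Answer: -15747760/3 ≈ -5.2493e+6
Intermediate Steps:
J(j) = 1
C(V, s) = -4 + V
k(T) = -1 + T*(2 + T)/3 (k(T) = -1 + ((T + T)*(T + (-4 + 6)))/6 = -1 + ((2*T)*(T + 2))/6 = -1 + ((2*T)*(2 + T))/6 = -1 + (2*T*(2 + T))/6 = -1 + T*(2 + T)/3)
(-3200 + (1357 - J(-17)))*(2605 + k(-28)) = (-3200 + (1357 - 1*1))*(2605 + (-1 + (⅓)*(-28)² + (⅔)*(-28))) = (-3200 + (1357 - 1))*(2605 + (-1 + (⅓)*784 - 56/3)) = (-3200 + 1356)*(2605 + (-1 + 784/3 - 56/3)) = -1844*(2605 + 725/3) = -1844*8540/3 = -15747760/3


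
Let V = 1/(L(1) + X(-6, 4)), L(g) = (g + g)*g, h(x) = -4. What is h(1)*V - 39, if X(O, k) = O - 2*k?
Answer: -116/3 ≈ -38.667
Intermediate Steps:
L(g) = 2*g² (L(g) = (2*g)*g = 2*g²)
V = -1/12 (V = 1/(2*1² + (-6 - 2*4)) = 1/(2*1 + (-6 - 8)) = 1/(2 - 14) = 1/(-12) = -1/12 ≈ -0.083333)
h(1)*V - 39 = -4*(-1/12) - 39 = ⅓ - 39 = -116/3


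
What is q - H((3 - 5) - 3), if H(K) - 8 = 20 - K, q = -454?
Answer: -487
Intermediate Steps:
H(K) = 28 - K (H(K) = 8 + (20 - K) = 28 - K)
q - H((3 - 5) - 3) = -454 - (28 - ((3 - 5) - 3)) = -454 - (28 - (-2 - 3)) = -454 - (28 - 1*(-5)) = -454 - (28 + 5) = -454 - 1*33 = -454 - 33 = -487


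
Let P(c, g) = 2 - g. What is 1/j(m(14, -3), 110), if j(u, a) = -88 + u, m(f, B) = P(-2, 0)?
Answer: -1/86 ≈ -0.011628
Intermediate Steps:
m(f, B) = 2 (m(f, B) = 2 - 1*0 = 2 + 0 = 2)
1/j(m(14, -3), 110) = 1/(-88 + 2) = 1/(-86) = -1/86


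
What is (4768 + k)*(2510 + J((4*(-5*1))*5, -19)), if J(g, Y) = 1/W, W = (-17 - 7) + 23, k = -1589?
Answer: 7976111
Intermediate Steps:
W = -1 (W = -24 + 23 = -1)
J(g, Y) = -1 (J(g, Y) = 1/(-1) = -1)
(4768 + k)*(2510 + J((4*(-5*1))*5, -19)) = (4768 - 1589)*(2510 - 1) = 3179*2509 = 7976111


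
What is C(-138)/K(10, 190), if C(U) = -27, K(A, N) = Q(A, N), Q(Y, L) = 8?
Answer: -27/8 ≈ -3.3750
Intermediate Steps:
K(A, N) = 8
C(-138)/K(10, 190) = -27/8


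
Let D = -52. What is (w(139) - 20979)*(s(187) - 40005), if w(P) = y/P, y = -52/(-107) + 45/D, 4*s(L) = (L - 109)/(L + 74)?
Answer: 112940439384013315/134570904 ≈ 8.3926e+8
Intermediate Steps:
s(L) = (-109 + L)/(4*(74 + L)) (s(L) = ((L - 109)/(L + 74))/4 = ((-109 + L)/(74 + L))/4 = (-109 + L)/(4*(74 + L)))
y = -2111/5564 (y = -52/(-107) + 45/(-52) = -52*(-1/107) + 45*(-1/52) = 52/107 - 45/52 = -2111/5564 ≈ -0.37940)
w(P) = -2111/(5564*P)
(w(139) - 20979)*(s(187) - 40005) = (-2111/5564/139 - 20979)*((-109 + 187)/(4*(74 + 187)) - 40005) = (-2111/5564*1/139 - 20979)*((¼)*78/261 - 40005) = (-2111/773396 - 20979)*((¼)*(1/261)*78 - 40005) = -16225076795*(13/174 - 40005)/773396 = -16225076795/773396*(-6960857/174) = 112940439384013315/134570904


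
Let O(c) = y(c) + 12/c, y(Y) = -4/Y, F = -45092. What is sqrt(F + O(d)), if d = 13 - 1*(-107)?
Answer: I*sqrt(10145685)/15 ≈ 212.35*I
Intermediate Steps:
d = 120 (d = 13 + 107 = 120)
O(c) = 8/c (O(c) = -4/c + 12/c = 8/c)
sqrt(F + O(d)) = sqrt(-45092 + 8/120) = sqrt(-45092 + 8*(1/120)) = sqrt(-45092 + 1/15) = sqrt(-676379/15) = I*sqrt(10145685)/15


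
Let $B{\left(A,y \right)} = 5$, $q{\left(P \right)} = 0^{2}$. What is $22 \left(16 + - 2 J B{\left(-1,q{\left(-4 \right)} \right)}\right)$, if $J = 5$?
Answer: $-748$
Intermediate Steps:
$q{\left(P \right)} = 0$
$22 \left(16 + - 2 J B{\left(-1,q{\left(-4 \right)} \right)}\right) = 22 \left(16 + \left(-2\right) 5 \cdot 5\right) = 22 \left(16 - 50\right) = 22 \left(-34\right) = -748$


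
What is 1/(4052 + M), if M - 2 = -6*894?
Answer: -1/1310 ≈ -0.00076336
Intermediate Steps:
M = -5362 (M = 2 - 6*894 = 2 - 5364 = -5362)
1/(4052 + M) = 1/(4052 - 5362) = 1/(-1310) = -1/1310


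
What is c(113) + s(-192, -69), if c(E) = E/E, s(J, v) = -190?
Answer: -189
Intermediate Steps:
c(E) = 1
c(113) + s(-192, -69) = 1 - 190 = -189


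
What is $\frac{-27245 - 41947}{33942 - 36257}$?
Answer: $\frac{69192}{2315} \approx 29.889$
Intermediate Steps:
$\frac{-27245 - 41947}{33942 - 36257} = - \frac{69192}{-2315} = \left(-69192\right) \left(- \frac{1}{2315}\right) = \frac{69192}{2315}$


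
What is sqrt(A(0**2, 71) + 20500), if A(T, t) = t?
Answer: sqrt(20571) ≈ 143.43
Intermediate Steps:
sqrt(A(0**2, 71) + 20500) = sqrt(71 + 20500) = sqrt(20571)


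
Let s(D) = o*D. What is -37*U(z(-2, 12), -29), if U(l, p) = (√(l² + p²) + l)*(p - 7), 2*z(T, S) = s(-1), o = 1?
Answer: -666 + 666*√3365 ≈ 37968.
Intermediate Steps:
s(D) = D (s(D) = 1*D = D)
z(T, S) = -½ (z(T, S) = (½)*(-1) = -½)
U(l, p) = (-7 + p)*(l + √(l² + p²)) (U(l, p) = (l + √(l² + p²))*(-7 + p) = (-7 + p)*(l + √(l² + p²)))
-37*U(z(-2, 12), -29) = -37*(-7*(-½) - 7*√((-½)² + (-29)²) - ½*(-29) - 29*√((-½)² + (-29)²)) = -37*(7/2 - 7*√(¼ + 841) + 29/2 - 29*√(¼ + 841)) = -37*(7/2 - 7*√3365/2 + 29/2 - 29*√3365/2) = -37*(18 - 18*√3365) = -666 + 666*√3365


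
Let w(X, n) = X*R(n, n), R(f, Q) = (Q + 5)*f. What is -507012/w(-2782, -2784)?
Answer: 42251/1793633296 ≈ 2.3556e-5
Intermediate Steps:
R(f, Q) = f*(5 + Q) (R(f, Q) = (5 + Q)*f = f*(5 + Q))
w(X, n) = X*n*(5 + n) (w(X, n) = X*(n*(5 + n)) = X*n*(5 + n))
-507012/w(-2782, -2784) = -507012*1/(7745088*(5 - 2784)) = -507012/((-2782*(-2784)*(-2779))) = -507012/(-21523599552) = -507012*(-1/21523599552) = 42251/1793633296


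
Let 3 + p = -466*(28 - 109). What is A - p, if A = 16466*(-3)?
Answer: -87141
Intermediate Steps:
p = 37743 (p = -3 - 466*(28 - 109) = -3 - 466*(-81) = -3 + 37746 = 37743)
A = -49398
A - p = -49398 - 1*37743 = -49398 - 37743 = -87141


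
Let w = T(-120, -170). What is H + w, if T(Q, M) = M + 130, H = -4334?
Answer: -4374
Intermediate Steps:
T(Q, M) = 130 + M
w = -40 (w = 130 - 170 = -40)
H + w = -4334 - 40 = -4374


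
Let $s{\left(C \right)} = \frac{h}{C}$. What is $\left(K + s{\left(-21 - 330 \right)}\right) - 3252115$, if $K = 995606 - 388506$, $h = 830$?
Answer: $- \frac{928401095}{351} \approx -2.645 \cdot 10^{6}$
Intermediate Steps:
$s{\left(C \right)} = \frac{830}{C}$
$K = 607100$ ($K = 995606 - 388506 = 607100$)
$\left(K + s{\left(-21 - 330 \right)}\right) - 3252115 = \left(607100 + \frac{830}{-21 - 330}\right) - 3252115 = \left(607100 + \frac{830}{-351}\right) - 3252115 = \left(607100 + 830 \left(- \frac{1}{351}\right)\right) - 3252115 = \left(607100 - \frac{830}{351}\right) - 3252115 = \frac{213091270}{351} - 3252115 = - \frac{928401095}{351}$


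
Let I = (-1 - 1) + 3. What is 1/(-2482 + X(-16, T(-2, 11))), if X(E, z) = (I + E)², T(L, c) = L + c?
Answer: -1/2257 ≈ -0.00044307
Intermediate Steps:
I = 1 (I = -2 + 3 = 1)
X(E, z) = (1 + E)²
1/(-2482 + X(-16, T(-2, 11))) = 1/(-2482 + (1 - 16)²) = 1/(-2482 + (-15)²) = 1/(-2482 + 225) = 1/(-2257) = -1/2257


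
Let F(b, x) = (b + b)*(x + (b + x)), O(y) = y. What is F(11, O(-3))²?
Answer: 12100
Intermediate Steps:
F(b, x) = 2*b*(b + 2*x) (F(b, x) = (2*b)*(b + 2*x) = 2*b*(b + 2*x))
F(11, O(-3))² = (2*11*(11 + 2*(-3)))² = (2*11*(11 - 6))² = (2*11*5)² = 110² = 12100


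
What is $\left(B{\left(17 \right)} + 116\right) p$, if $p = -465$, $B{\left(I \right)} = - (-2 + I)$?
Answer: $-46965$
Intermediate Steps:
$B{\left(I \right)} = 2 - I$
$\left(B{\left(17 \right)} + 116\right) p = \left(\left(2 - 17\right) + 116\right) \left(-465\right) = \left(-15 + 116\right) \left(-465\right) = 101 \left(-465\right) = -46965$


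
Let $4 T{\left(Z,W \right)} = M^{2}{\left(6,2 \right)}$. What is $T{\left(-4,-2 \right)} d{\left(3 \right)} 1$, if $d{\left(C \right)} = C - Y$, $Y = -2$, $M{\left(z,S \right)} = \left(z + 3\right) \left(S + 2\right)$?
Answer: $1620$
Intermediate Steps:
$M{\left(z,S \right)} = \left(2 + S\right) \left(3 + z\right)$ ($M{\left(z,S \right)} = \left(3 + z\right) \left(2 + S\right) = \left(2 + S\right) \left(3 + z\right)$)
$T{\left(Z,W \right)} = 324$ ($T{\left(Z,W \right)} = \frac{\left(6 + 2 \cdot 6 + 3 \cdot 2 + 2 \cdot 6\right)^{2}}{4} = \frac{\left(6 + 12 + 6 + 12\right)^{2}}{4} = \frac{36^{2}}{4} = \frac{1}{4} \cdot 1296 = 324$)
$d{\left(C \right)} = 2 + C$ ($d{\left(C \right)} = C - -2 = C + 2 = 2 + C$)
$T{\left(-4,-2 \right)} d{\left(3 \right)} 1 = 324 \left(2 + 3\right) 1 = 324 \cdot 5 \cdot 1 = 1620 \cdot 1 = 1620$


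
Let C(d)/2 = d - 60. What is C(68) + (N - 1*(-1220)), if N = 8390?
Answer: 9626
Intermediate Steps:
C(d) = -120 + 2*d (C(d) = 2*(d - 60) = 2*(-60 + d) = -120 + 2*d)
C(68) + (N - 1*(-1220)) = (-120 + 2*68) + (8390 - 1*(-1220)) = (-120 + 136) + (8390 + 1220) = 16 + 9610 = 9626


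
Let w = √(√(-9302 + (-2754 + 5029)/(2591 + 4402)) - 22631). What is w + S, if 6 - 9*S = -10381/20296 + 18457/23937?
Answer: 2788838837/4372428168 + 3^(¼)*259^(¾)*√(-67893*√777 + I*√65046611)/777 ≈ 0.95837 + 150.44*I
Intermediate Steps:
S = 2788838837/4372428168 (S = ⅔ - (-10381/20296 + 18457/23937)/9 = ⅔ - ⅑*126113275/485825352 = ⅔ - 126113275/4372428168 = 2788838837/4372428168 ≈ 0.63782)
w = √(-22631 + I*√1031453403/333) (w = √(√(-9302 + 2275/6993) - 22631) = √(√(-9302 + 2275*(1/6993)) - 22631) = √(√(-9302 + 325/999) - 22631) = √(√(-9292373/999) - 22631) = √(I*√1031453403/333 - 22631) = √(-22631 + I*√1031453403/333) ≈ 0.3206 + 150.44*I)
w + S = 3^(¼)*259^(¾)*√(-67893*√777 + I*√65046611)/777 + 2788838837/4372428168 = 2788838837/4372428168 + 3^(¼)*259^(¾)*√(-67893*√777 + I*√65046611)/777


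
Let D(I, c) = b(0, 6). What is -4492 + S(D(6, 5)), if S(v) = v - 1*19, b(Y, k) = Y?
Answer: -4511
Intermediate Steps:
D(I, c) = 0
S(v) = -19 + v (S(v) = v - 19 = -19 + v)
-4492 + S(D(6, 5)) = -4492 + (-19 + 0) = -4492 - 19 = -4511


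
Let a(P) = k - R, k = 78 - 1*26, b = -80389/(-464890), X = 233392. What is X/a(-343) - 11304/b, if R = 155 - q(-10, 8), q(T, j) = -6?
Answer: -591569854528/8762401 ≈ -67512.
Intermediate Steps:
b = 80389/464890 (b = -80389*(-1/464890) = 80389/464890 ≈ 0.17292)
k = 52 (k = 78 - 26 = 52)
R = 161 (R = 155 - 1*(-6) = 155 + 6 = 161)
a(P) = -109 (a(P) = 52 - 1*161 = 52 - 161 = -109)
X/a(-343) - 11304/b = 233392/(-109) - 11304/80389/464890 = 233392*(-1/109) - 11304*464890/80389 = -233392/109 - 5255116560/80389 = -591569854528/8762401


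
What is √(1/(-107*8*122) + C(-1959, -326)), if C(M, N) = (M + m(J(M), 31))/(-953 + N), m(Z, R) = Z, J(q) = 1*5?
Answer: √1703490005394017/33392132 ≈ 1.2360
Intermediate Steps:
J(q) = 5
C(M, N) = (5 + M)/(-953 + N) (C(M, N) = (M + 5)/(-953 + N) = (5 + M)/(-953 + N))
√(1/(-107*8*122) + C(-1959, -326)) = √(1/(-107*8*122) + (5 - 1959)/(-953 - 326)) = √(1/(-856*122) - 1954/(-1279)) = √(1/(-104432) - 1/1279*(-1954)) = √(-1/104432 + 1954/1279) = √(204058849/133568528) = √1703490005394017/33392132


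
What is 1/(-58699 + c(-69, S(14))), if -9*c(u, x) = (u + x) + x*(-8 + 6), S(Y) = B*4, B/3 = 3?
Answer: -3/176062 ≈ -1.7039e-5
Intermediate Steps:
B = 9 (B = 3*3 = 9)
S(Y) = 36 (S(Y) = 9*4 = 36)
c(u, x) = -u/9 + x/9 (c(u, x) = -((u + x) + x*(-8 + 6))/9 = -((u + x) + x*(-2))/9 = -((u + x) - 2*x)/9 = -(u - x)/9 = -u/9 + x/9)
1/(-58699 + c(-69, S(14))) = 1/(-58699 + (-⅑*(-69) + (⅑)*36)) = 1/(-58699 + (23/3 + 4)) = 1/(-58699 + 35/3) = 1/(-176062/3) = -3/176062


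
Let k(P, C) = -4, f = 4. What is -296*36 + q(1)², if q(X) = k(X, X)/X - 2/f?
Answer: -42543/4 ≈ -10636.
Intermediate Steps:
q(X) = -½ - 4/X (q(X) = -4/X - 2/4 = -4/X - 2*¼ = -4/X - ½ = -½ - 4/X)
-296*36 + q(1)² = -296*36 + ((½)*(-8 - 1*1)/1)² = -10656 + ((½)*1*(-8 - 1))² = -10656 + ((½)*1*(-9))² = -10656 + (-9/2)² = -10656 + 81/4 = -42543/4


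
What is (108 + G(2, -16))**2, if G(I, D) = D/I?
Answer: 10000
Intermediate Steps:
(108 + G(2, -16))**2 = (108 - 16/2)**2 = (108 - 16*1/2)**2 = (108 - 8)**2 = 100**2 = 10000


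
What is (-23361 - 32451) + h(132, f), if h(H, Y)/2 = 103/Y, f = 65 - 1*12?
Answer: -2957830/53 ≈ -55808.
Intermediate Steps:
f = 53 (f = 65 - 12 = 53)
h(H, Y) = 206/Y (h(H, Y) = 2*(103/Y) = 206/Y)
(-23361 - 32451) + h(132, f) = (-23361 - 32451) + 206/53 = -55812 + 206*(1/53) = -55812 + 206/53 = -2957830/53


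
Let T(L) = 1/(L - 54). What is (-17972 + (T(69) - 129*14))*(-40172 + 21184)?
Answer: 5633150972/15 ≈ 3.7554e+8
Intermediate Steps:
T(L) = 1/(-54 + L)
(-17972 + (T(69) - 129*14))*(-40172 + 21184) = (-17972 + (1/(-54 + 69) - 129*14))*(-40172 + 21184) = (-17972 + (1/15 - 1*1806))*(-18988) = (-17972 + (1/15 - 1806))*(-18988) = (-17972 - 27089/15)*(-18988) = -296669/15*(-18988) = 5633150972/15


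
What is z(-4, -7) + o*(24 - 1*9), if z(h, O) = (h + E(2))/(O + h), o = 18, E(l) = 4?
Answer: 270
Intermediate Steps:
z(h, O) = (4 + h)/(O + h) (z(h, O) = (h + 4)/(O + h) = (4 + h)/(O + h))
z(-4, -7) + o*(24 - 1*9) = (4 - 4)/(-7 - 4) + 18*(24 - 1*9) = 0/(-11) + 18*(24 - 9) = -1/11*0 + 18*15 = 0 + 270 = 270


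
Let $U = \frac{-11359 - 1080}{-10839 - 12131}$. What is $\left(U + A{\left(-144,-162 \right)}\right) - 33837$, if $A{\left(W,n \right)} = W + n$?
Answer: $- \frac{784252271}{22970} \approx -34142.0$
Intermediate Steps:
$U = \frac{12439}{22970}$ ($U = - \frac{12439}{-22970} = \left(-12439\right) \left(- \frac{1}{22970}\right) = \frac{12439}{22970} \approx 0.54153$)
$\left(U + A{\left(-144,-162 \right)}\right) - 33837 = \left(\frac{12439}{22970} - 306\right) - 33837 = - \frac{7016381}{22970} - 33837 = - \frac{784252271}{22970}$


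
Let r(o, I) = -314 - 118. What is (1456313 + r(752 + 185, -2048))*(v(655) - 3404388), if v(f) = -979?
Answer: -4957809113327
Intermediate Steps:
r(o, I) = -432
(1456313 + r(752 + 185, -2048))*(v(655) - 3404388) = (1456313 - 432)*(-979 - 3404388) = 1455881*(-3405367) = -4957809113327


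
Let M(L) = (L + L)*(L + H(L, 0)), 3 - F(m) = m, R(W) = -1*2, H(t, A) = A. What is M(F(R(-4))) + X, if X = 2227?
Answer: 2277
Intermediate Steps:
R(W) = -2
F(m) = 3 - m
M(L) = 2*L² (M(L) = (L + L)*(L + 0) = (2*L)*L = 2*L²)
M(F(R(-4))) + X = 2*(3 - 1*(-2))² + 2227 = 2*(3 + 2)² + 2227 = 2*5² + 2227 = 2*25 + 2227 = 50 + 2227 = 2277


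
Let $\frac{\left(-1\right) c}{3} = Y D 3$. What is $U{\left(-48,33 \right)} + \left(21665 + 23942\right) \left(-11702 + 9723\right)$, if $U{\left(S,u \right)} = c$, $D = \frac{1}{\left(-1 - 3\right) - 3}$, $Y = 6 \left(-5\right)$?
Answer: $- \frac{631794041}{7} \approx -9.0256 \cdot 10^{7}$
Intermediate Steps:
$Y = -30$
$D = - \frac{1}{7}$ ($D = \frac{1}{\left(-1 - 3\right) - 3} = \frac{1}{-4 - 3} = \frac{1}{-7} = - \frac{1}{7} \approx -0.14286$)
$c = - \frac{270}{7}$ ($c = - 3 \left(-30\right) \left(- \frac{1}{7}\right) 3 = - 3 \cdot \frac{30}{7} \cdot 3 = \left(-3\right) \frac{90}{7} = - \frac{270}{7} \approx -38.571$)
$U{\left(S,u \right)} = - \frac{270}{7}$
$U{\left(-48,33 \right)} + \left(21665 + 23942\right) \left(-11702 + 9723\right) = - \frac{270}{7} + \left(21665 + 23942\right) \left(-11702 + 9723\right) = - \frac{270}{7} + 45607 \left(-1979\right) = - \frac{270}{7} - 90256253 = - \frac{631794041}{7}$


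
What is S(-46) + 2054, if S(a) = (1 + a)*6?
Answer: 1784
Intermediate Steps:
S(a) = 6 + 6*a
S(-46) + 2054 = (6 + 6*(-46)) + 2054 = (6 - 276) + 2054 = -270 + 2054 = 1784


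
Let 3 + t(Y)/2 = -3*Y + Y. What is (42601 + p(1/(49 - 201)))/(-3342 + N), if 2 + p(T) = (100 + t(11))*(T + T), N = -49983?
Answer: -539579/675450 ≈ -0.79884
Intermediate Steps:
t(Y) = -6 - 4*Y (t(Y) = -6 + 2*(-3*Y + Y) = -6 + 2*(-2*Y) = -6 - 4*Y)
p(T) = -2 + 100*T (p(T) = -2 + (100 + (-6 - 4*11))*(T + T) = -2 + (100 + (-6 - 44))*(2*T) = -2 + (100 - 50)*(2*T) = -2 + 50*(2*T) = -2 + 100*T)
(42601 + p(1/(49 - 201)))/(-3342 + N) = (42601 + (-2 + 100/(49 - 201)))/(-3342 - 49983) = (42601 + (-2 + 100/(-152)))/(-53325) = (42601 + (-2 + 100*(-1/152)))*(-1/53325) = (42601 + (-2 - 25/38))*(-1/53325) = (42601 - 101/38)*(-1/53325) = (1618737/38)*(-1/53325) = -539579/675450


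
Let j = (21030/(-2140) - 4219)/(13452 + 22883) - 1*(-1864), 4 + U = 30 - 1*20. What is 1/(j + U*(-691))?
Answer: -598130/1365002273 ≈ -0.00043819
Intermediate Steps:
U = 6 (U = -4 + (30 - 1*20) = -4 + (30 - 20) = -4 + 10 = 6)
j = 1114844707/598130 (j = (21030*(-1/2140) - 4219)/36335 + 1864 = (-2103/214 - 4219)*(1/36335) + 1864 = -904969/214*1/36335 + 1864 = -69613/598130 + 1864 = 1114844707/598130 ≈ 1863.9)
1/(j + U*(-691)) = 1/(1114844707/598130 + 6*(-691)) = 1/(1114844707/598130 - 4146) = 1/(-1365002273/598130) = -598130/1365002273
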